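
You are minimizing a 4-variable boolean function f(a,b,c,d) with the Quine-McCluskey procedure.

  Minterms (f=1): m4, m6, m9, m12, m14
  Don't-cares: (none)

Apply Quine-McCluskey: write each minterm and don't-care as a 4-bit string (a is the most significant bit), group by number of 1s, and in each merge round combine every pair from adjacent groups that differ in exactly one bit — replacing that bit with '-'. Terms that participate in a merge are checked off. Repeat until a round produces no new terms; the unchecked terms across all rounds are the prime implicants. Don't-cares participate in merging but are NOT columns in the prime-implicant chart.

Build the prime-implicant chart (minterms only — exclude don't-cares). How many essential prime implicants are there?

Round 0: 0100✓ 0110✓ 1001 1100✓ 1110✓
Round 1: -100✓ -110✓ 01-0✓ 11-0✓
Round 2: -1-0
PIs = {-1-0, 1001}
Coverage chart:
  m4: -1-0 ←essential
  m6: -1-0 ←essential
  m9: 1001 ←essential
  m12: -1-0 ←essential
  m14: -1-0 ←essential
Essential: -1-0, 1001

2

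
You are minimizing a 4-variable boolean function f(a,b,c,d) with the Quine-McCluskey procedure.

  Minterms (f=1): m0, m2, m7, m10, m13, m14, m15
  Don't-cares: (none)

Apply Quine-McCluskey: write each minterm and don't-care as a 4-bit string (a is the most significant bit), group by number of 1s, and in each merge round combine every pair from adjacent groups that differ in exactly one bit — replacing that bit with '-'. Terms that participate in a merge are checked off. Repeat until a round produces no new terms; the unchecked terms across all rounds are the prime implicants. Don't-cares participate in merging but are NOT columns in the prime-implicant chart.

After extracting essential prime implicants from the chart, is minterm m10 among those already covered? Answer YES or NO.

Round 0: 0000✓ 0010✓ 0111✓ 1010✓ 1101✓ 1110✓ 1111✓
Round 1: -010 -111 00-0 1-10 11-1 111-
PIs = {-010, -111, 00-0, 1-10, 11-1, 111-}
Coverage chart:
  m0: 00-0 ←essential
  m2: -010,00-0
  m7: -111 ←essential
  m10: -010,1-10
  m13: 11-1 ←essential
  m14: 1-10,111-
  m15: -111,11-1,111-
Essential: -111, 00-0, 11-1

NO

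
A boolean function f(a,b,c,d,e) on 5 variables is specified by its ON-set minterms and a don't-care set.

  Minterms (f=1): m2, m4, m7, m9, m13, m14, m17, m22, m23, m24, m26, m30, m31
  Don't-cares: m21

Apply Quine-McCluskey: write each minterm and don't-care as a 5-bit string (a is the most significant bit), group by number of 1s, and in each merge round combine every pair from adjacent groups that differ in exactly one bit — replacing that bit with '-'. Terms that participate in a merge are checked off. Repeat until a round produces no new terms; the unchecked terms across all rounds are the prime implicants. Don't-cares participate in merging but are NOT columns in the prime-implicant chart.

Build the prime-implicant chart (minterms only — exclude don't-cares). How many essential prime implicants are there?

[col 0] 00010, 00100, 00111*, 01001*, 01101*, 01110*, 10001*, 10101*, 10110*, 10111*, 11000*, 11010*, 11110*, 11111*
[col 1] -0111, -1110, 01-01, 1-110*, 1-111*, 10-01, 101-1, 1011-*, 11-10, 110-0, 1111-*
[col 2] 1-11-
Prime implicants: -0111, -1110, 00010, 00100, 01-01, 1-11-, 10-01, 101-1, 11-10, 110-0
PI chart (minterm → PIs covering it):
  2 | 00010  (sole → essential)
  4 | 00100  (sole → essential)
  7 | -0111  (sole → essential)
  9 | 01-01  (sole → essential)
  13 | 01-01  (sole → essential)
  14 | -1110  (sole → essential)
  17 | 10-01  (sole → essential)
  22 | 1-11-  (sole → essential)
  23 | -0111,1-11-,101-1
  24 | 110-0  (sole → essential)
  26 | 11-10,110-0
  30 | -1110,1-11-,11-10
  31 | 1-11-  (sole → essential)
Essential prime implicants: -0111, -1110, 00010, 00100, 01-01, 1-11-, 10-01, 110-0

8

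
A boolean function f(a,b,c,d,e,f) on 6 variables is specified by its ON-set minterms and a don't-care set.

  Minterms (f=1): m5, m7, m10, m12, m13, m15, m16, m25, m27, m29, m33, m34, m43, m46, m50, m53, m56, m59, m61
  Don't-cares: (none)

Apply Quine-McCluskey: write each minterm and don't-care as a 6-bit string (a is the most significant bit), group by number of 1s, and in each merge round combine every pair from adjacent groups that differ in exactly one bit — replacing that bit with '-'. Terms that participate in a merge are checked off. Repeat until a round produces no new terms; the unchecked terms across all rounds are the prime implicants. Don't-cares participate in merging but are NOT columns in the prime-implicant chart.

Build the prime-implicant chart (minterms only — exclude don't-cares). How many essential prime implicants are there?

10

size-2^0 implicants → 000101(✓)  000111(✓)  001010  001100(✓)  001101(✓)  001111(✓)  010000  011001(✓)  011011(✓)  011101(✓)  100001  100010(✓)  101011(✓)  101110  110010(✓)  110101(✓)  111000  111011(✓)  111101(✓)
size-2^1 implicants → -11011  -11101  0-1101  00-101(✓)  00-111(✓)  0001-1(✓)  0011-1(✓)  00110-  011-01  0110-1  1-0010  1-1011  11-101
size-2^2 implicants → 00-1-1
Unchecked terms (primes): -11011, -11101, 0-1101, 00-1-1, 001010, 00110-, 010000, 011-01, 0110-1, 1-0010, 1-1011, 100001, 101110, 11-101, 111000
Minterm coverage:
  m5 ⊆ 00-1-1 [E]
  m7 ⊆ 00-1-1 [E]
  m10 ⊆ 001010 [E]
  m12 ⊆ 00110- [E]
  m13 ⊆ 0-1101,00-1-1,00110-
  m15 ⊆ 00-1-1 [E]
  m16 ⊆ 010000 [E]
  m25 ⊆ 011-01,0110-1
  m27 ⊆ -11011,0110-1
  m29 ⊆ -11101,0-1101,011-01
  m33 ⊆ 100001 [E]
  m34 ⊆ 1-0010 [E]
  m43 ⊆ 1-1011 [E]
  m46 ⊆ 101110 [E]
  m50 ⊆ 1-0010 [E]
  m53 ⊆ 11-101 [E]
  m56 ⊆ 111000 [E]
  m59 ⊆ -11011,1-1011
  m61 ⊆ -11101,11-101
E = {00-1-1, 001010, 00110-, 010000, 1-0010, 1-1011, 100001, 101110, 11-101, 111000}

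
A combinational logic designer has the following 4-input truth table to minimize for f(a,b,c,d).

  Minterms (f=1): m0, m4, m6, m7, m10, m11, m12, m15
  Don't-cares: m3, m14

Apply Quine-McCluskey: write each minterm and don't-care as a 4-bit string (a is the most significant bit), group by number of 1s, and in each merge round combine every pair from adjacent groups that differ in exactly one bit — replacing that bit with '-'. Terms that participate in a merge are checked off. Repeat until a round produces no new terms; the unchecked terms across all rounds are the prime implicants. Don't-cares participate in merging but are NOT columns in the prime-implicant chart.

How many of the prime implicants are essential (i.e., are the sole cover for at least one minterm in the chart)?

Round 0: 0000✓ 0011✓ 0100✓ 0110✓ 0111✓ 1010✓ 1011✓ 1100✓ 1110✓ 1111✓
Round 1: -011✓ -100✓ -110✓ -111✓ 0-00 0-11✓ 01-0✓ 011-✓ 1-10✓ 1-11✓ 101-✓ 11-0✓ 111-✓
Round 2: --11 -1-0 -11- 1-1-
PIs = {--11, -1-0, -11-, 0-00, 1-1-}
Coverage chart:
  m0: 0-00 ←essential
  m4: -1-0,0-00
  m6: -1-0,-11-
  m7: --11,-11-
  m10: 1-1- ←essential
  m11: --11,1-1-
  m12: -1-0 ←essential
  m15: --11,-11-,1-1-
Essential: -1-0, 0-00, 1-1-

3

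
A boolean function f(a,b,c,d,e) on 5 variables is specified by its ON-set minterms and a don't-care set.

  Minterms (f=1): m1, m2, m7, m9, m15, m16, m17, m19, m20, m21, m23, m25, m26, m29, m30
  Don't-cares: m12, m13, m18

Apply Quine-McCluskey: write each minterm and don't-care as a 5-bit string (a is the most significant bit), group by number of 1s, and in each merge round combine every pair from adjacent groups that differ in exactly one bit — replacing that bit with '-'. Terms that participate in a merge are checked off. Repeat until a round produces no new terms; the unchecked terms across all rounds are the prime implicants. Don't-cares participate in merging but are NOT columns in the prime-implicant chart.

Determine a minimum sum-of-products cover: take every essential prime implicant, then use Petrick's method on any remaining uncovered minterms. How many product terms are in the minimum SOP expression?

size-2^0 implicants → 00001(✓)  00010(✓)  00111(✓)  01001(✓)  01100(✓)  01101(✓)  01111(✓)  10000(✓)  10001(✓)  10010(✓)  10011(✓)  10100(✓)  10101(✓)  10111(✓)  11001(✓)  11010(✓)  11101(✓)  11110(✓)
size-2^1 implicants → -0001(✓)  -0010  -0111  -1001(✓)  -1101(✓)  0-001(✓)  0-111  01-01(✓)  011-1  0110-  1-001(✓)  1-010  1-101(✓)  10-00(✓)  10-01(✓)  10-11(✓)  100-0(✓)  100-1(✓)  1000-(✓)  1001-(✓)  101-1(✓)  1010-(✓)  11-01(✓)  11-10
size-2^2 implicants → --001  -1-01  1--01  10--1  10-0-  100--
Unchecked terms (primes): --001, -0010, -0111, -1-01, 0-111, 011-1, 0110-, 1--01, 1-010, 10--1, 10-0-, 100--, 11-10
Minterm coverage:
  m1 ⊆ --001 [E]
  m2 ⊆ -0010 [E]
  m7 ⊆ -0111,0-111
  m9 ⊆ --001,-1-01
  m15 ⊆ 0-111,011-1
  m16 ⊆ 10-0-,100--
  m17 ⊆ --001,1--01,10--1,10-0-,100--
  m19 ⊆ 10--1,100--
  m20 ⊆ 10-0- [E]
  m21 ⊆ 1--01,10--1,10-0-
  m23 ⊆ -0111,10--1
  m25 ⊆ --001,-1-01,1--01
  m26 ⊆ 1-010,11-10
  m29 ⊆ -1-01,1--01
  m30 ⊆ 11-10 [E]
E = {--001, -0010, 10-0-, 11-10}
Petrick residual → -1-01, 0-111, 10--1
Cover = c'd'e + b'c'de' + bd'e + a'cde + ab'e + ab'd' + abde'  |cover|=7

7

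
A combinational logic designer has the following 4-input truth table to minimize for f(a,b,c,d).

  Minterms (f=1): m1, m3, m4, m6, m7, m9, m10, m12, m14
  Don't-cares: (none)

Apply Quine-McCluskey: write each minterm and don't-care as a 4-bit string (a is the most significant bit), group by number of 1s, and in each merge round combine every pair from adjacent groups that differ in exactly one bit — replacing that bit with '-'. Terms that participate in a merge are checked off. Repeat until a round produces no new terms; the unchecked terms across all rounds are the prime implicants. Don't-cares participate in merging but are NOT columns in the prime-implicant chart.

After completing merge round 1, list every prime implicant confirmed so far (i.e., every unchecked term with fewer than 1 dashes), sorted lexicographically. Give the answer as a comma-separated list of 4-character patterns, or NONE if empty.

[col 0] 0001*, 0011*, 0100*, 0110*, 0111*, 1001*, 1010*, 1100*, 1110*
[col 1] -001, -100*, -110*, 0-11, 00-1, 01-0*, 011-, 1-10, 11-0*
[col 2] -1-0
Prime implicants: -001, -1-0, 0-11, 00-1, 011-, 1-10

NONE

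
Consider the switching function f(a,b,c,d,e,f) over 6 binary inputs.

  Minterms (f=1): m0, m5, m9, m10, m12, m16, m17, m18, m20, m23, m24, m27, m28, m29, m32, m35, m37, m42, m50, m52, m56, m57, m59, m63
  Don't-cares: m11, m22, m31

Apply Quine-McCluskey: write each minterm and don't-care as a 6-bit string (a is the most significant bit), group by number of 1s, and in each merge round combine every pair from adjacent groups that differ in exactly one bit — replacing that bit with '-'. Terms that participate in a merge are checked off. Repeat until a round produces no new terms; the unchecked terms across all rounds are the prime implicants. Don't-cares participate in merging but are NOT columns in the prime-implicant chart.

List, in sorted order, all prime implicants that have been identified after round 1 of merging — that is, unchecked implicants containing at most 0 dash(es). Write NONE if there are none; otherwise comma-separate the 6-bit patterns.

[col 0] 000000*, 000101*, 001001*, 001010*, 001011*, 001100*, 010000*, 010001*, 010010*, 010100*, 010110*, 010111*, 011000*, 011011*, 011100*, 011101*, 011111*, 100000*, 100011, 100101*, 101010*, 110010*, 110100*, 111000*, 111001*, 111011*, 111111*
[col 1] -00000, -00101, -01010, -10010, -10100, -11000, -11011*, -11111*, 0-0000, 0-1011, 0-1100, 0010-1, 00101-, 01-000*, 01-100*, 01-111, 010-00*, 010-10*, 0100-0*, 01000-, 0101-0*, 01011-, 011-00*, 011-11*, 0111-1, 01110-, 111-11*, 1110-1, 11100-
[col 2] -11-11, 01--00, 010--0
Prime implicants: -00000, -00101, -01010, -10010, -10100, -11-11, -11000, 0-0000, 0-1011, 0-1100, 0010-1, 00101-, 01--00, 01-111, 010--0, 01000-, 01011-, 0111-1, 01110-, 100011, 1110-1, 11100-

100011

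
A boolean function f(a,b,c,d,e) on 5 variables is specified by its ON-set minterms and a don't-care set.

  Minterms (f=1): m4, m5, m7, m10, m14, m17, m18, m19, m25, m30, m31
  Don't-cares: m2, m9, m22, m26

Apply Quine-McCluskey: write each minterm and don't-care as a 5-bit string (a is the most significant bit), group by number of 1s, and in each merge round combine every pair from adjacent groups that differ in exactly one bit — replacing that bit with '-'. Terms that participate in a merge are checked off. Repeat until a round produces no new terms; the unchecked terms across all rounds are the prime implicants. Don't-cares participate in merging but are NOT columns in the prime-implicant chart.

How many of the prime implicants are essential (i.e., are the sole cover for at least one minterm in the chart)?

4

Round 0: 00010✓ 00100✓ 00101✓ 00111✓ 01001✓ 01010✓ 01110✓ 10001✓ 10010✓ 10011✓ 10110✓ 11001✓ 11010✓ 11110✓ 11111✓
Round 1: -0010✓ -1001 -1010✓ -1110✓ 0-010✓ 001-1 0010- 01-10✓ 1-001 1-010✓ 1-110✓ 10-10✓ 100-1 1001- 11-10✓ 1111-
Round 2: --010 -1-10 1--10
PIs = {--010, -1-10, -1001, 001-1, 0010-, 1--10, 1-001, 100-1, 1001-, 1111-}
Coverage chart:
  m4: 0010- ←essential
  m5: 001-1,0010-
  m7: 001-1 ←essential
  m10: --010,-1-10
  m14: -1-10 ←essential
  m17: 1-001,100-1
  m18: --010,1--10,1001-
  m19: 100-1,1001-
  m25: -1001,1-001
  m30: -1-10,1--10,1111-
  m31: 1111- ←essential
Essential: -1-10, 001-1, 0010-, 1111-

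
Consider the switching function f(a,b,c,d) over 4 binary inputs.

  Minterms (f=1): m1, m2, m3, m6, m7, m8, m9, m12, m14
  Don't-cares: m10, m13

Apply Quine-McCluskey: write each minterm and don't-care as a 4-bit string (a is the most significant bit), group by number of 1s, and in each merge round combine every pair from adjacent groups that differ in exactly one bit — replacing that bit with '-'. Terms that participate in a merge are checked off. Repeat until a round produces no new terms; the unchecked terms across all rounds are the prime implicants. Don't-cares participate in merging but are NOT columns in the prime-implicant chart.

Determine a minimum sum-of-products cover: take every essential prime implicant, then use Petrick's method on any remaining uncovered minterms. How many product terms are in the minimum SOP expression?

3

[col 0] 0001*, 0010*, 0011*, 0110*, 0111*, 1000*, 1001*, 1010*, 1100*, 1101*, 1110*
[col 1] -001, -010*, -110*, 0-10*, 0-11*, 00-1, 001-*, 011-*, 1-00*, 1-01*, 1-10*, 10-0*, 100-*, 11-0*, 110-*
[col 2] --10, 0-1-, 1--0, 1-0-
Prime implicants: --10, -001, 0-1-, 00-1, 1--0, 1-0-
PI chart (minterm → PIs covering it):
  1 | -001,00-1
  2 | --10,0-1-
  3 | 0-1-,00-1
  6 | --10,0-1-
  7 | 0-1-  (sole → essential)
  8 | 1--0,1-0-
  9 | -001,1-0-
  12 | 1--0,1-0-
  14 | --10,1--0
Essential prime implicants: 0-1-
Petrick residual → -001, 1--0
Minimum SOP uses 3 PIs: b'c'd + a'c + ad'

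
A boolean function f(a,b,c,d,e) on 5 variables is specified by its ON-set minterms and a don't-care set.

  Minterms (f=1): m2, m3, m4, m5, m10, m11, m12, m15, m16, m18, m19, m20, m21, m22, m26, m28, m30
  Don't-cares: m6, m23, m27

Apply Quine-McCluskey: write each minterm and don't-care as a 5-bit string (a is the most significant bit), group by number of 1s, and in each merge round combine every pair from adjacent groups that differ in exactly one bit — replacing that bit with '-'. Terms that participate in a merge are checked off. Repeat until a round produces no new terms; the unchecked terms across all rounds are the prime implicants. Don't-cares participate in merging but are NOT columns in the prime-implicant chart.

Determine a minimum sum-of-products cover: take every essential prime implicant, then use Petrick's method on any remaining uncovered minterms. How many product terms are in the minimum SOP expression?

6

size-2^0 implicants → 00010(✓)  00011(✓)  00100(✓)  00101(✓)  00110(✓)  01010(✓)  01011(✓)  01100(✓)  01111(✓)  10000(✓)  10010(✓)  10011(✓)  10100(✓)  10101(✓)  10110(✓)  10111(✓)  11010(✓)  11011(✓)  11100(✓)  11110(✓)
size-2^1 implicants → -0010(✓)  -0011(✓)  -0100(✓)  -0101(✓)  -0110(✓)  -1010(✓)  -1011(✓)  -1100(✓)  0-010(✓)  0-011(✓)  0-100(✓)  00-10(✓)  0001-(✓)  001-0(✓)  0010-(✓)  01-11  0101-(✓)  1-010(✓)  1-011(✓)  1-100(✓)  1-110(✓)  10-00(✓)  10-10(✓)  10-11(✓)  100-0(✓)  1001-(✓)  101-0(✓)  101-1(✓)  1010-(✓)  1011-(✓)  11-10(✓)  1101-(✓)  111-0(✓)
size-2^2 implicants → --010(✓)  --011(✓)  --100  -0-10  -001-(✓)  -01-0  -010-  -101-(✓)  0-01-(✓)  1--10  1-01-(✓)  1-1-0  10--0  10-1-  101--
size-2^3 implicants → --01-
Unchecked terms (primes): --01-, --100, -0-10, -01-0, -010-, 01-11, 1--10, 1-1-0, 10--0, 10-1-, 101--
Minterm coverage:
  m2 ⊆ --01-,-0-10
  m3 ⊆ --01- [E]
  m4 ⊆ --100,-01-0,-010-
  m5 ⊆ -010- [E]
  m10 ⊆ --01- [E]
  m11 ⊆ --01-,01-11
  m12 ⊆ --100 [E]
  m15 ⊆ 01-11 [E]
  m16 ⊆ 10--0 [E]
  m18 ⊆ --01-,-0-10,1--10,10--0,10-1-
  m19 ⊆ --01-,10-1-
  m20 ⊆ --100,-01-0,-010-,1-1-0,10--0,101--
  m21 ⊆ -010-,101--
  m22 ⊆ -0-10,-01-0,1--10,1-1-0,10--0,10-1-,101--
  m26 ⊆ --01-,1--10
  m28 ⊆ --100,1-1-0
  m30 ⊆ 1--10,1-1-0
E = {--01-, --100, -010-, 01-11, 10--0}
Petrick residual → 1--10
Cover = c'd + cd'e' + b'cd' + a'bde + ade' + ab'e'  |cover|=6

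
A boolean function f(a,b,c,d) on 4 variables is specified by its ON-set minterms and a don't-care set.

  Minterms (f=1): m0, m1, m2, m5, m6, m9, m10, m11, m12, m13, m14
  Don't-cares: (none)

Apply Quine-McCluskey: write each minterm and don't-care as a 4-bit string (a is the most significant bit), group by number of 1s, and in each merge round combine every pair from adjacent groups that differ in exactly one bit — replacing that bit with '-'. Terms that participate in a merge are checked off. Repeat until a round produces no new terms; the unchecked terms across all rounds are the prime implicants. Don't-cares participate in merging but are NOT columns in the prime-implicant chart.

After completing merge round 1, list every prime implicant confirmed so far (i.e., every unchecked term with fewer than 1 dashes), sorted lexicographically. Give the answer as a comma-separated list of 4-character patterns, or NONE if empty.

[col 0] 0000*, 0001*, 0010*, 0101*, 0110*, 1001*, 1010*, 1011*, 1100*, 1101*, 1110*
[col 1] -001*, -010*, -101*, -110*, 0-01*, 0-10*, 00-0, 000-, 1-01*, 1-10*, 10-1, 101-, 11-0, 110-
[col 2] --01, --10
Prime implicants: --01, --10, 00-0, 000-, 10-1, 101-, 11-0, 110-

NONE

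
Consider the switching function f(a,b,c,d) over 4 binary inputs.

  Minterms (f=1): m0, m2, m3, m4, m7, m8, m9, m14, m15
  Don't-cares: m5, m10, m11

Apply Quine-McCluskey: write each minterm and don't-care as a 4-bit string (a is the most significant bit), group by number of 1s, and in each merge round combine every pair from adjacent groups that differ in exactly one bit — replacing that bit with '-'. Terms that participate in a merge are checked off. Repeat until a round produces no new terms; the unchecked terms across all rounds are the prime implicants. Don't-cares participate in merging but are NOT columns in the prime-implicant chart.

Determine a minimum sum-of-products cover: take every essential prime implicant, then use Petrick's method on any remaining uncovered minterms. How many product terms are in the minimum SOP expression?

5

size-2^0 implicants → 0000(✓)  0010(✓)  0011(✓)  0100(✓)  0101(✓)  0111(✓)  1000(✓)  1001(✓)  1010(✓)  1011(✓)  1110(✓)  1111(✓)
size-2^1 implicants → -000(✓)  -010(✓)  -011(✓)  -111(✓)  0-00  0-11(✓)  00-0(✓)  001-(✓)  01-1  010-  1-10(✓)  1-11(✓)  10-0(✓)  10-1(✓)  100-(✓)  101-(✓)  111-(✓)
size-2^2 implicants → --11  -0-0  -01-  1-1-  10--
Unchecked terms (primes): --11, -0-0, -01-, 0-00, 01-1, 010-, 1-1-, 10--
Minterm coverage:
  m0 ⊆ -0-0,0-00
  m2 ⊆ -0-0,-01-
  m3 ⊆ --11,-01-
  m4 ⊆ 0-00,010-
  m7 ⊆ --11,01-1
  m8 ⊆ -0-0,10--
  m9 ⊆ 10-- [E]
  m14 ⊆ 1-1- [E]
  m15 ⊆ --11,1-1-
E = {1-1-, 10--}
Petrick residual → --11, -0-0, 0-00
Cover = cd + b'd' + a'c'd' + ac + ab'  |cover|=5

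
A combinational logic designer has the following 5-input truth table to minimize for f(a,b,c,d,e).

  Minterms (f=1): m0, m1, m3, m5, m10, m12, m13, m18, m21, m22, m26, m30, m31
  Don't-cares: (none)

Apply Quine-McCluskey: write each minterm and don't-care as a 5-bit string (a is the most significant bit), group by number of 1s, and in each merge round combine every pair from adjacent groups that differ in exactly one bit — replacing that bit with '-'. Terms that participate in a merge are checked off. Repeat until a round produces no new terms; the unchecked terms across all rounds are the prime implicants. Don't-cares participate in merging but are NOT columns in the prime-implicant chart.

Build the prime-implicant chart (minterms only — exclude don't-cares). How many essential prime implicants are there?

Round 0: 00000✓ 00001✓ 00011✓ 00101✓ 01010✓ 01100✓ 01101✓ 10010✓ 10101✓ 10110✓ 11010✓ 11110✓ 11111✓
Round 1: -0101 -1010 0-101 00-01 000-1 0000- 0110- 1-010✓ 1-110✓ 10-10✓ 11-10✓ 1111-
Round 2: 1--10
PIs = {-0101, -1010, 0-101, 00-01, 000-1, 0000-, 0110-, 1--10, 1111-}
Coverage chart:
  m0: 0000- ←essential
  m1: 00-01,000-1,0000-
  m3: 000-1 ←essential
  m5: -0101,0-101,00-01
  m10: -1010 ←essential
  m12: 0110- ←essential
  m13: 0-101,0110-
  m18: 1--10 ←essential
  m21: -0101 ←essential
  m22: 1--10 ←essential
  m26: -1010,1--10
  m30: 1--10,1111-
  m31: 1111- ←essential
Essential: -0101, -1010, 000-1, 0000-, 0110-, 1--10, 1111-

7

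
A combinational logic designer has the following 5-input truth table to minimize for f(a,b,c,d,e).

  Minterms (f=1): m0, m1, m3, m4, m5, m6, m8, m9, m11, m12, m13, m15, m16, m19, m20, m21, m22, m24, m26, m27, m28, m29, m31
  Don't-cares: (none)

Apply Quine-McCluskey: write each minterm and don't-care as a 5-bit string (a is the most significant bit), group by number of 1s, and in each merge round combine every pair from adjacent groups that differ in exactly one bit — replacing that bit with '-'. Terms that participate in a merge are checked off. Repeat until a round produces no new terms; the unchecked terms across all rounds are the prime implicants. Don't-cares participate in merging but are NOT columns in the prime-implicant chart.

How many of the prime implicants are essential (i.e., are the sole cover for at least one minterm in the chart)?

4

[col 0] 00000*, 00001*, 00011*, 00100*, 00101*, 00110*, 01000*, 01001*, 01011*, 01100*, 01101*, 01111*, 10000*, 10011*, 10100*, 10101*, 10110*, 11000*, 11010*, 11011*, 11100*, 11101*, 11111*
[col 1] -0000*, -0011*, -0100*, -0101*, -0110*, -1000*, -1011*, -1100*, -1101*, -1111*, 0-000*, 0-001*, 0-011*, 0-100*, 0-101*, 00-00*, 00-01*, 000-1*, 0000-*, 001-0*, 0010-*, 01-00*, 01-01*, 01-11*, 010-1*, 0100-*, 011-1*, 0110-*, 1-000*, 1-011*, 1-100*, 1-101*, 10-00*, 101-0*, 1010-*, 11-00*, 11-11*, 110-0, 1101-, 111-1*, 1110-*
[col 2] --000*, --011, --100*, --101*, -0-00*, -01-0, -010-*, -1-00*, -1-11, -11-1, -110-*, 0--00*, 0--01*, 0-0-1, 0-00-*, 0-10-*, 00-0-*, 01--1, 01-0-*, 1--00*, 1-10-*
[col 3] ---00, --10-, 0--0-
Prime implicants: ---00, --011, --10-, -01-0, -1-11, -11-1, 0--0-, 0-0-1, 01--1, 110-0, 1101-
PI chart (minterm → PIs covering it):
  0 | ---00,0--0-
  1 | 0--0-,0-0-1
  3 | --011,0-0-1
  4 | ---00,--10-,-01-0,0--0-
  5 | --10-,0--0-
  6 | -01-0  (sole → essential)
  8 | ---00,0--0-
  9 | 0--0-,0-0-1,01--1
  11 | --011,-1-11,0-0-1,01--1
  12 | ---00,--10-,0--0-
  13 | --10-,-11-1,0--0-,01--1
  15 | -1-11,-11-1,01--1
  16 | ---00  (sole → essential)
  19 | --011  (sole → essential)
  20 | ---00,--10-,-01-0
  21 | --10-  (sole → essential)
  22 | -01-0  (sole → essential)
  24 | ---00,110-0
  26 | 110-0,1101-
  27 | --011,-1-11,1101-
  28 | ---00,--10-
  29 | --10-,-11-1
  31 | -1-11,-11-1
Essential prime implicants: ---00, --011, --10-, -01-0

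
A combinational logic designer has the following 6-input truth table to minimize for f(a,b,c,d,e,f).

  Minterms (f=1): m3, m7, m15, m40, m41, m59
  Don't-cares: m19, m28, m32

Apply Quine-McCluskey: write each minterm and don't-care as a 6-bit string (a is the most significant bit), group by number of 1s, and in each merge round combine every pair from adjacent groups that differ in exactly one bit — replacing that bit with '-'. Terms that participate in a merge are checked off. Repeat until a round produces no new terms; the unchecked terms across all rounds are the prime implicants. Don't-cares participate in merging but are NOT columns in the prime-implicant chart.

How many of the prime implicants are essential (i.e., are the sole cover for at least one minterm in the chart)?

3

size-2^0 implicants → 000011(✓)  000111(✓)  001111(✓)  010011(✓)  011100  100000(✓)  101000(✓)  101001(✓)  111011
size-2^1 implicants → 0-0011  00-111  000-11  10-000  10100-
Unchecked terms (primes): 0-0011, 00-111, 000-11, 011100, 10-000, 10100-, 111011
Minterm coverage:
  m3 ⊆ 0-0011,000-11
  m7 ⊆ 00-111,000-11
  m15 ⊆ 00-111 [E]
  m40 ⊆ 10-000,10100-
  m41 ⊆ 10100- [E]
  m59 ⊆ 111011 [E]
E = {00-111, 10100-, 111011}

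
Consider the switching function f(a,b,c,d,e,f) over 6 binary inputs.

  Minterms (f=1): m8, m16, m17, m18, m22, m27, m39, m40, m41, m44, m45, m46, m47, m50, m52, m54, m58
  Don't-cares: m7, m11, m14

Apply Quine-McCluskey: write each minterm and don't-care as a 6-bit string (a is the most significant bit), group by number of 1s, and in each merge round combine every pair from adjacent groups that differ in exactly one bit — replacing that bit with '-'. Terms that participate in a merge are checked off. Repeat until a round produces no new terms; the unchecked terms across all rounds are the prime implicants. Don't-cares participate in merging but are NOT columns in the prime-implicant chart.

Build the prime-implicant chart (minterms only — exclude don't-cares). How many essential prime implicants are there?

[col 0] 000111*, 001000*, 001011*, 001110*, 010000*, 010001*, 010010*, 010110*, 011011*, 100111*, 101000*, 101001*, 101100*, 101101*, 101110*, 101111*, 110010*, 110100*, 110110*, 111010*
[col 1] -00111, -01000, -01110, -10010*, -10110*, 0-1011, 010-10*, 0100-0, 01000-, 10-111, 101-00*, 101-01*, 10100-*, 1011-0*, 1011-1*, 10110-*, 10111-*, 11-010, 110-10*, 1101-0
[col 2] -10-10, 101-0-, 1011--
Prime implicants: -00111, -01000, -01110, -10-10, 0-1011, 0100-0, 01000-, 10-111, 101-0-, 1011--, 11-010, 1101-0
PI chart (minterm → PIs covering it):
  8 | -01000  (sole → essential)
  16 | 0100-0,01000-
  17 | 01000-  (sole → essential)
  18 | -10-10,0100-0
  22 | -10-10  (sole → essential)
  27 | 0-1011  (sole → essential)
  39 | -00111,10-111
  40 | -01000,101-0-
  41 | 101-0-  (sole → essential)
  44 | 101-0-,1011--
  45 | 101-0-,1011--
  46 | -01110,1011--
  47 | 10-111,1011--
  50 | -10-10,11-010
  52 | 1101-0  (sole → essential)
  54 | -10-10,1101-0
  58 | 11-010  (sole → essential)
Essential prime implicants: -01000, -10-10, 0-1011, 01000-, 101-0-, 11-010, 1101-0

7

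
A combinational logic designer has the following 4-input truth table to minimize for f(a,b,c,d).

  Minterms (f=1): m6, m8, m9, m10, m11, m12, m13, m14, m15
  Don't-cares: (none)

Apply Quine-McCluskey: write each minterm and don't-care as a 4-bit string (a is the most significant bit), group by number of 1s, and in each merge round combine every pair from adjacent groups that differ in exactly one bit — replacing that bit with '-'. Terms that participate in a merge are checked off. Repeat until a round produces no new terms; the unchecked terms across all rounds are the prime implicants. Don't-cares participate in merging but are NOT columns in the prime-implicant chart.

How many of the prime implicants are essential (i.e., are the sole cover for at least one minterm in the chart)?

size-2^0 implicants → 0110(✓)  1000(✓)  1001(✓)  1010(✓)  1011(✓)  1100(✓)  1101(✓)  1110(✓)  1111(✓)
size-2^1 implicants → -110  1-00(✓)  1-01(✓)  1-10(✓)  1-11(✓)  10-0(✓)  10-1(✓)  100-(✓)  101-(✓)  11-0(✓)  11-1(✓)  110-(✓)  111-(✓)
size-2^2 implicants → 1--0(✓)  1--1(✓)  1-0-(✓)  1-1-(✓)  10--(✓)  11--(✓)
size-2^3 implicants → 1---
Unchecked terms (primes): -110, 1---
Minterm coverage:
  m6 ⊆ -110 [E]
  m8 ⊆ 1--- [E]
  m9 ⊆ 1--- [E]
  m10 ⊆ 1--- [E]
  m11 ⊆ 1--- [E]
  m12 ⊆ 1--- [E]
  m13 ⊆ 1--- [E]
  m14 ⊆ -110,1---
  m15 ⊆ 1--- [E]
E = {-110, 1---}

2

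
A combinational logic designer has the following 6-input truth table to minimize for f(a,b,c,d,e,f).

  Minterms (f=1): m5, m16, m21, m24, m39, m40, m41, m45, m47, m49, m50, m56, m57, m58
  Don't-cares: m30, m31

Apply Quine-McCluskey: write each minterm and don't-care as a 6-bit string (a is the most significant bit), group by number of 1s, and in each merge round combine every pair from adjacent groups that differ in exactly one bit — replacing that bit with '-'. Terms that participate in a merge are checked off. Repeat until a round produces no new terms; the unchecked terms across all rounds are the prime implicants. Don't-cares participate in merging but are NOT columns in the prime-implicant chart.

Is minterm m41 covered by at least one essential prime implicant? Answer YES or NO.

[col 0] 000101*, 010000*, 010101*, 011000*, 011110*, 011111*, 100111*, 101000*, 101001*, 101101*, 101111*, 110001*, 110010*, 111000*, 111001*, 111010*
[col 1] -11000, 0-0101, 01-000, 01111-, 1-1000*, 1-1001*, 10-111, 101-01, 10100-*, 1011-1, 11-001, 11-010, 1110-0, 11100-*
[col 2] 1-100-
Prime implicants: -11000, 0-0101, 01-000, 01111-, 1-100-, 10-111, 101-01, 1011-1, 11-001, 11-010, 1110-0
PI chart (minterm → PIs covering it):
  5 | 0-0101  (sole → essential)
  16 | 01-000  (sole → essential)
  21 | 0-0101  (sole → essential)
  24 | -11000,01-000
  39 | 10-111  (sole → essential)
  40 | 1-100-  (sole → essential)
  41 | 1-100-,101-01
  45 | 101-01,1011-1
  47 | 10-111,1011-1
  49 | 11-001  (sole → essential)
  50 | 11-010  (sole → essential)
  56 | -11000,1-100-,1110-0
  57 | 1-100-,11-001
  58 | 11-010,1110-0
Essential prime implicants: 0-0101, 01-000, 1-100-, 10-111, 11-001, 11-010

YES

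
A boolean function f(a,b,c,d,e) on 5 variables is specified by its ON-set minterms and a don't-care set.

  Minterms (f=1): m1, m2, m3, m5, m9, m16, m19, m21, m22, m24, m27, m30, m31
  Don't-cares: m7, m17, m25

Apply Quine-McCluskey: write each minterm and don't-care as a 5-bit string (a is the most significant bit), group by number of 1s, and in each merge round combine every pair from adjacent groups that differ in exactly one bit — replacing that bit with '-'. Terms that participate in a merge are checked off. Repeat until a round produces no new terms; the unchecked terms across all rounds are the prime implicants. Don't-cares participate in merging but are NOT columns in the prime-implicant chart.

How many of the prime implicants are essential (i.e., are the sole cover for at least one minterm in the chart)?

Round 0: 00001✓ 00010✓ 00011✓ 00101✓ 00111✓ 01001✓ 10000✓ 10001✓ 10011✓ 10101✓ 10110✓ 11000✓ 11001✓ 11011✓ 11110✓ 11111✓
Round 1: -0001✓ -0011✓ -0101✓ -1001✓ 0-001✓ 00-01✓ 00-11✓ 000-1✓ 0001- 001-1✓ 1-000✓ 1-001✓ 1-011✓ 1-110 10-01✓ 100-1✓ 1000-✓ 11-11 110-1✓ 1100-✓ 1111-
Round 2: --001 -0-01 -00-1 00--1 1-0-1 1-00-
PIs = {--001, -0-01, -00-1, 00--1, 0001-, 1-0-1, 1-00-, 1-110, 11-11, 1111-}
Coverage chart:
  m1: --001,-0-01,-00-1,00--1
  m2: 0001- ←essential
  m3: -00-1,00--1,0001-
  m5: -0-01,00--1
  m9: --001 ←essential
  m16: 1-00- ←essential
  m19: -00-1,1-0-1
  m21: -0-01 ←essential
  m22: 1-110 ←essential
  m24: 1-00- ←essential
  m27: 1-0-1,11-11
  m30: 1-110,1111-
  m31: 11-11,1111-
Essential: --001, -0-01, 0001-, 1-00-, 1-110

5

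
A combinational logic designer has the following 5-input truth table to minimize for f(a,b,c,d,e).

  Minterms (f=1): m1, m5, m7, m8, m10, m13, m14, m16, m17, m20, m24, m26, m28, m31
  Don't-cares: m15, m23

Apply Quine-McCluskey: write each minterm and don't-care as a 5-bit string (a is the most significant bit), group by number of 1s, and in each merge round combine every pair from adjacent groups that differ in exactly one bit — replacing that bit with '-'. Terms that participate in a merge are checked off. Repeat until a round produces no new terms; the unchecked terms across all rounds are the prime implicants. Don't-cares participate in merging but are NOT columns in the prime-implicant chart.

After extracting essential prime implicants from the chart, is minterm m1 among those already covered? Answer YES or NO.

[col 0] 00001*, 00101*, 00111*, 01000*, 01010*, 01101*, 01110*, 01111*, 10000*, 10001*, 10100*, 10111*, 11000*, 11010*, 11100*, 11111*
[col 1] -0001, -0111*, -1000*, -1010*, -1111*, 0-101*, 0-111*, 00-01, 001-1*, 01-10, 010-0*, 011-1*, 0111-, 1-000*, 1-100*, 1-111*, 10-00*, 1000-, 11-00*, 110-0*
[col 2] --111, -10-0, 0-1-1, 1--00
Prime implicants: --111, -0001, -10-0, 0-1-1, 00-01, 01-10, 0111-, 1--00, 1000-
PI chart (minterm → PIs covering it):
  1 | -0001,00-01
  5 | 0-1-1,00-01
  7 | --111,0-1-1
  8 | -10-0  (sole → essential)
  10 | -10-0,01-10
  13 | 0-1-1  (sole → essential)
  14 | 01-10,0111-
  16 | 1--00,1000-
  17 | -0001,1000-
  20 | 1--00  (sole → essential)
  24 | -10-0,1--00
  26 | -10-0  (sole → essential)
  28 | 1--00  (sole → essential)
  31 | --111  (sole → essential)
Essential prime implicants: --111, -10-0, 0-1-1, 1--00

NO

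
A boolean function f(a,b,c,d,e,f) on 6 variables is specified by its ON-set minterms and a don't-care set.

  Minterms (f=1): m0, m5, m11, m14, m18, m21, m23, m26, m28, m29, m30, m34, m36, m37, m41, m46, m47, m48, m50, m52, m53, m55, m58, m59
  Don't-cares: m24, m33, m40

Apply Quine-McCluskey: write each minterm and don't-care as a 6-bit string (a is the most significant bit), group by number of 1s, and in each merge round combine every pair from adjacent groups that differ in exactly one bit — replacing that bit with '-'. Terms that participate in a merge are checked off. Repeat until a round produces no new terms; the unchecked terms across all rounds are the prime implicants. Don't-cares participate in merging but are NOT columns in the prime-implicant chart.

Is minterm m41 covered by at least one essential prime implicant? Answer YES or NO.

Round 0: 000000 000101✓ 001011 001110✓ 010010✓ 010101✓ 010111✓ 011000✓ 011010✓ 011100✓ 011101✓ 011110✓ 100001✓ 100010✓ 100100✓ 100101✓ 101000✓ 101001✓ 101110✓ 101111✓ 110000✓ 110010✓ 110100✓ 110101✓ 110111✓ 111010✓ 111011✓
Round 1: -00101✓ -01110 -10010✓ -10101✓ -10111✓ -11010✓ 0-0101✓ 0-1110 01-010✓ 01-101 0101-1✓ 011-00✓ 011-10✓ 0110-0✓ 0111-0✓ 01110- 1-0010 1-0100✓ 1-0101✓ 10-001 100-01 10010-✓ 10100- 10111- 11-010✓ 110-00 1100-0 1101-1✓ 11010-✓ 11101-
Round 2: --0101 -1-010 -101-1 011--0 1-010-
PIs = {--0101, -01110, -1-010, -101-1, 0-1110, 000000, 001011, 01-101, 011--0, 01110-, 1-0010, 1-010-, 10-001, 100-01, 10100-, 10111-, 110-00, 1100-0, 11101-}
Coverage chart:
  m0: 000000 ←essential
  m5: --0101 ←essential
  m11: 001011 ←essential
  m14: -01110,0-1110
  m18: -1-010 ←essential
  m21: --0101,-101-1,01-101
  m23: -101-1 ←essential
  m26: -1-010,011--0
  m28: 011--0,01110-
  m29: 01-101,01110-
  m30: 0-1110,011--0
  m34: 1-0010 ←essential
  m36: 1-010- ←essential
  m37: --0101,1-010-,100-01
  m41: 10-001,10100-
  m46: -01110,10111-
  m47: 10111- ←essential
  m48: 110-00,1100-0
  m50: -1-010,1-0010,1100-0
  m52: 1-010-,110-00
  m53: --0101,-101-1,1-010-
  m55: -101-1 ←essential
  m58: -1-010,11101-
  m59: 11101- ←essential
Essential: --0101, -1-010, -101-1, 000000, 001011, 1-0010, 1-010-, 10111-, 11101-

NO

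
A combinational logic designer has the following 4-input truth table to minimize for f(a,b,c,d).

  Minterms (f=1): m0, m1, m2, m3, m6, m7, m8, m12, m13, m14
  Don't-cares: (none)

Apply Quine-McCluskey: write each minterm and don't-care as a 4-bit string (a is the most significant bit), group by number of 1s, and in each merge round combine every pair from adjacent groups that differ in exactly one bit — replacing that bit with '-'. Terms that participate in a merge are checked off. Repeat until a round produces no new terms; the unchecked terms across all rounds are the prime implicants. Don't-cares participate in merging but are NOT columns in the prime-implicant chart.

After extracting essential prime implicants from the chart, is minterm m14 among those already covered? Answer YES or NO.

Round 0: 0000✓ 0001✓ 0010✓ 0011✓ 0110✓ 0111✓ 1000✓ 1100✓ 1101✓ 1110✓
Round 1: -000 -110 0-10✓ 0-11✓ 00-0✓ 00-1✓ 000-✓ 001-✓ 011-✓ 1-00 11-0 110-
Round 2: 0-1- 00--
PIs = {-000, -110, 0-1-, 00--, 1-00, 11-0, 110-}
Coverage chart:
  m0: -000,00--
  m1: 00-- ←essential
  m2: 0-1-,00--
  m3: 0-1-,00--
  m6: -110,0-1-
  m7: 0-1- ←essential
  m8: -000,1-00
  m12: 1-00,11-0,110-
  m13: 110- ←essential
  m14: -110,11-0
Essential: 0-1-, 00--, 110-

NO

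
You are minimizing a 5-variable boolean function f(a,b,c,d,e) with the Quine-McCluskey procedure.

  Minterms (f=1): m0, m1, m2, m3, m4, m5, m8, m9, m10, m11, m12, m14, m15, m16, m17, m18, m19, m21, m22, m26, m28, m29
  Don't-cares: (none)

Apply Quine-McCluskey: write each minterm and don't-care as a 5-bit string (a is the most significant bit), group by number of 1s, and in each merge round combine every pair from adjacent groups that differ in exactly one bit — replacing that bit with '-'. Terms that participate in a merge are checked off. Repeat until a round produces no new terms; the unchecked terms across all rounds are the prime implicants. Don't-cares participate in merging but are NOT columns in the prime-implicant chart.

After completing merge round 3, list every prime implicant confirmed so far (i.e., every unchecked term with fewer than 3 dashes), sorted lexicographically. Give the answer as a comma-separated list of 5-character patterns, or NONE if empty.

--010, -0-01, -1100, 0--00, 00-0-, 01--0, 01-1-, 1-101, 10-10, 1110-

[col 0] 00000*, 00001*, 00010*, 00011*, 00100*, 00101*, 01000*, 01001*, 01010*, 01011*, 01100*, 01110*, 01111*, 10000*, 10001*, 10010*, 10011*, 10101*, 10110*, 11010*, 11100*, 11101*
[col 1] -0000*, -0001*, -0010*, -0011*, -0101*, -1010*, -1100, 0-000*, 0-001*, 0-010*, 0-011*, 0-100*, 00-00*, 00-01*, 000-0*, 000-1*, 0000-*, 0001-*, 0010-*, 01-00*, 01-10*, 01-11*, 010-0*, 010-1*, 0100-*, 0101-*, 011-0*, 0111-*, 1-010*, 1-101, 10-01*, 10-10, 100-0*, 100-1*, 1000-*, 1001-*, 1110-
[col 2] --010, -0-01, -00-0*, -00-1*, -000-*, -001-*, 0--00, 0-0-0*, 0-0-1*, 0-00-*, 0-01-*, 00-0-, 000--*, 01--0, 01-1-, 010--*, 100--*
[col 3] -00--, 0-0--
Prime implicants: --010, -0-01, -00--, -1100, 0--00, 0-0--, 00-0-, 01--0, 01-1-, 1-101, 10-10, 1110-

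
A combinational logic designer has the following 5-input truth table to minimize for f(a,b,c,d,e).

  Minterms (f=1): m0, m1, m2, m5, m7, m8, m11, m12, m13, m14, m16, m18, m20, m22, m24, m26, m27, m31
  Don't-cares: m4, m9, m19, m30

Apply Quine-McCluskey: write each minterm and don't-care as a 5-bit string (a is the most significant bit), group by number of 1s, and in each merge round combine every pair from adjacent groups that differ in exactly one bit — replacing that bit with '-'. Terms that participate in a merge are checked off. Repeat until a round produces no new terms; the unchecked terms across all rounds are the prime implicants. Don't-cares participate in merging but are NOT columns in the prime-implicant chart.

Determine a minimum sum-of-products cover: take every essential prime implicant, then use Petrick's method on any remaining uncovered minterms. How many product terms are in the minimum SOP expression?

[col 0] 00000*, 00001*, 00010*, 00100*, 00101*, 00111*, 01000*, 01001*, 01011*, 01100*, 01101*, 01110*, 10000*, 10010*, 10011*, 10100*, 10110*, 11000*, 11010*, 11011*, 11110*, 11111*
[col 1] -0000*, -0010*, -0100*, -1000*, -1011, -1110, 0-000*, 0-001*, 0-100*, 0-101*, 00-00*, 00-01*, 000-0*, 0000-*, 001-1, 0010-*, 01-00*, 01-01*, 010-1, 0100-*, 011-0, 0110-*, 1-000*, 1-010*, 1-011*, 1-110*, 10-00*, 10-10*, 100-0*, 1001-*, 101-0*, 11-10*, 11-11*, 110-0*, 1101-*, 1111-*
[col 2] --000, -0-00, -00-0, 0--00*, 0--01*, 0-00-*, 0-10-*, 00-0-*, 01-0-*, 1--10, 1-0-0, 1-01-, 10--0, 11-1-
[col 3] 0--0-
Prime implicants: --000, -0-00, -00-0, -1011, -1110, 0--0-, 001-1, 010-1, 011-0, 1--10, 1-0-0, 1-01-, 10--0, 11-1-
PI chart (minterm → PIs covering it):
  0 | --000,-0-00,-00-0,0--0-
  1 | 0--0-  (sole → essential)
  2 | -00-0  (sole → essential)
  5 | 0--0-,001-1
  7 | 001-1  (sole → essential)
  8 | --000,0--0-
  11 | -1011,010-1
  12 | 0--0-,011-0
  13 | 0--0-  (sole → essential)
  14 | -1110,011-0
  16 | --000,-0-00,-00-0,1-0-0,10--0
  18 | -00-0,1--10,1-0-0,1-01-,10--0
  20 | -0-00,10--0
  22 | 1--10,10--0
  24 | --000,1-0-0
  26 | 1--10,1-0-0,1-01-,11-1-
  27 | -1011,1-01-,11-1-
  31 | 11-1-  (sole → essential)
Essential prime implicants: -00-0, 0--0-, 001-1, 11-1-
Petrick residual → --000, -1011, -1110, 10--0
Minimum SOP uses 8 PIs: c'd'e' + b'c'e' + bc'de + bcde' + a'd' + a'b'ce + ab'e' + abd

8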